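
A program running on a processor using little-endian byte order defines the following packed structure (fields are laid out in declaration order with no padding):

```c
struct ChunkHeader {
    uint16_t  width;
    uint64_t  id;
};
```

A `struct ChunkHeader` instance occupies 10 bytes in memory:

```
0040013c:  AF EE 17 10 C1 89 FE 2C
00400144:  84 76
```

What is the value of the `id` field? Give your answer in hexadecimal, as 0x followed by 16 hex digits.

0x76842CFE89C11017

`id` follows `width` (2 bytes), so it starts at byte offset 2 and occupies 8 bytes.
Bytes at offsets 2..9: 17 10 C1 89 FE 2C 84 76.
Little-endian stores the least-significant byte at the lowest address.
Reassemble most-significant byte first: 76 84 2C FE 89 C1 10 17 → 0x76842CFE89C11017.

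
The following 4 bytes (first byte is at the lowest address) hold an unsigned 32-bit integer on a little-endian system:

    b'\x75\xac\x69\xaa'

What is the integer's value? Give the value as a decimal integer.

2859052149

Little-endian stores the least-significant byte at the lowest address.
Reassemble most-significant byte first: AA 69 AC 75 → 0xAA69AC75.
0xAA69AC75 = 2859052149.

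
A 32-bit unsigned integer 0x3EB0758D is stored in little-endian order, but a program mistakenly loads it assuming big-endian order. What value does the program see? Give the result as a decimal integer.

2373300286

Stored little-endian, the bytes at ascending addresses are 8D 75 B0 3E.
Read back as big-endian, the last byte is least significant, giving 0x8D75B03E.
0x8D75B03E = 2373300286.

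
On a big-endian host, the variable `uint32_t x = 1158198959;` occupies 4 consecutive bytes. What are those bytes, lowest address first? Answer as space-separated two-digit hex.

45 08 B6 AF

1158198959 in hexadecimal, padded to 32 bits, is 0x4508B6AF.
Split into bytes (most-significant first): 45 08 B6 AF.
In big-endian order the high byte comes first in memory.
So the memory order matches the most-significant-first order: 45 08 B6 AF.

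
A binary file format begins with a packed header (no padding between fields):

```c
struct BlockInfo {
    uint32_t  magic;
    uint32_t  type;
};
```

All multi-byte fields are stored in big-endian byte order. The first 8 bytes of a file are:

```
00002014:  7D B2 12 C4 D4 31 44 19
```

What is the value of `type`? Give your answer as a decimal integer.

3559998489

`type` follows `magic` (4 bytes), so it starts at byte offset 4 and occupies 4 bytes.
Bytes at offsets 4..7: D4 31 44 19.
Big-endian stores the most-significant byte at the lowest address.
The bytes are already most-significant first: 0xD4314419.
0xD4314419 = 3559998489.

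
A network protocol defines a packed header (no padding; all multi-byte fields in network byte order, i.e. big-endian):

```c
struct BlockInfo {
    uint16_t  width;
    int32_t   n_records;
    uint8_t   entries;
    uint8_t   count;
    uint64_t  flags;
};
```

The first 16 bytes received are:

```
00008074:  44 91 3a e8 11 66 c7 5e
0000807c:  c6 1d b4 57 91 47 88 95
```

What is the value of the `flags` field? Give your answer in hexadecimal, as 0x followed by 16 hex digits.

0xC61DB45791478895

`flags` follows `width` (2 B), `n_records` (4 B), `entries` (1 B), `count` (1 B), so it starts at offset 2 + 4 + 1 + 1 = 8 and occupies 8 bytes.
Bytes at offsets 8..15: C6 1D B4 57 91 47 88 95.
In big-endian order the high byte comes first in memory.
The bytes are already most-significant first: 0xC61DB45791478895.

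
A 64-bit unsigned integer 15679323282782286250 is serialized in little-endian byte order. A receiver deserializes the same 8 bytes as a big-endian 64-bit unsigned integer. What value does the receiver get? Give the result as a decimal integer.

12317837546819524825

15679323282782286250 in 64-bit hexadecimal is 0xD9982573FCBFF1AA.
Stored little-endian, the bytes at ascending addresses are AA F1 BF FC 73 25 98 D9.
Read back as big-endian, the last byte is least significant, giving 0xAAF1BFFC732598D9.
0xAAF1BFFC732598D9 = 12317837546819524825.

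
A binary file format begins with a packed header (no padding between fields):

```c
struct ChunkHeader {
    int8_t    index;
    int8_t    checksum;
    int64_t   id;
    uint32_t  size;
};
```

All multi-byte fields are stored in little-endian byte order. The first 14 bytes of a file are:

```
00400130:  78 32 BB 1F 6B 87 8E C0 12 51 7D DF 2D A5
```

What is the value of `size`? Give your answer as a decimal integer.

2771246973

`size` follows `index` (1 B), `checksum` (1 B), `id` (8 B), so it starts at offset 1 + 1 + 8 = 10 and occupies 4 bytes.
Bytes at offsets 10..13: 7D DF 2D A5.
Little-endian stores the least-significant byte at the lowest address.
Reassemble most-significant byte first: A5 2D DF 7D → 0xA52DDF7D.
0xA52DDF7D = 2771246973.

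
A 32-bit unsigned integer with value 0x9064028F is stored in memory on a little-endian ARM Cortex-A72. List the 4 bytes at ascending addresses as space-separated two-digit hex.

8F 02 64 90

Split into bytes (most-significant first): 90 64 02 8F.
Little-endian stores the least-significant byte at the lowest address.
So at ascending addresses the bytes are 8F 02 64 90.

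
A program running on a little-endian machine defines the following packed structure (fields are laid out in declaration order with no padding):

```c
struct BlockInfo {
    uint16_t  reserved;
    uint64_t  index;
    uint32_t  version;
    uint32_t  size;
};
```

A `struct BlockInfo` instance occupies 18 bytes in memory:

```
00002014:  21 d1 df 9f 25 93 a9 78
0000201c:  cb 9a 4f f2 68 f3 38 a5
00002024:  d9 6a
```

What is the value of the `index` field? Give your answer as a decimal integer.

`index` follows `reserved` (2 bytes), so it starts at byte offset 2 and occupies 8 bytes.
Bytes at offsets 2..9: DF 9F 25 93 A9 78 CB 9A.
Little-endian: lowest address holds the least-significant byte.
Reassemble most-significant byte first: 9A CB 78 A9 93 25 9F DF → 0x9ACB78A993259FDF.
0x9ACB78A993259FDF = 11154141571826687967.

11154141571826687967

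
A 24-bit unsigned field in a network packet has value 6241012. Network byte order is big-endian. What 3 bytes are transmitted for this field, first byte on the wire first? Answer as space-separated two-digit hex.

5F 3A F4

6241012 in hexadecimal, padded to 24 bits, is 0x5F3AF4.
Split into bytes (most-significant first): 5F 3A F4.
In big-endian order the high byte comes first in memory.
So the memory order matches the most-significant-first order: 5F 3A F4.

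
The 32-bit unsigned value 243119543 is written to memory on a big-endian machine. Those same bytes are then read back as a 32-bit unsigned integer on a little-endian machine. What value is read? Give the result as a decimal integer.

3082124558

243119543 in 32-bit hexadecimal is 0x0E7DB5B7.
Stored big-endian, the bytes at ascending addresses are 0E 7D B5 B7.
Read back as little-endian, the first byte is least significant, giving 0xB7B57D0E.
0xB7B57D0E = 3082124558.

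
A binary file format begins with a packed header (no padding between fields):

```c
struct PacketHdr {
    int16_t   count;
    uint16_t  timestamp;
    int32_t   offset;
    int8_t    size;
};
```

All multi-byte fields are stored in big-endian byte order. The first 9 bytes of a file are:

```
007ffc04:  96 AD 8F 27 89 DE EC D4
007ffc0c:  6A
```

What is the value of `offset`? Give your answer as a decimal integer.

`offset` follows `count` (2 B), `timestamp` (2 B), so it starts at offset 2 + 2 = 4 and occupies 4 bytes.
Bytes at offsets 4..7: 89 DE EC D4.
Big-endian stores the most-significant byte at the lowest address.
The bytes are already most-significant first: 0x89DEECD4.
Top bit is set, so as a signed 32-bit value this is 0x89DEECD4 − 2^32 = -1981879084.

-1981879084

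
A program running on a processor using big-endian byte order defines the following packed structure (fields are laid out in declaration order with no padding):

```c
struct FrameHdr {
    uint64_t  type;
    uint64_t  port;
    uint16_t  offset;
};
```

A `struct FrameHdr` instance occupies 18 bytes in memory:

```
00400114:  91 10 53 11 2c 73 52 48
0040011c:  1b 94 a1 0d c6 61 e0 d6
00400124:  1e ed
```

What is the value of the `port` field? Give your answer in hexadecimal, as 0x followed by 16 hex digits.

0x1B94A10DC661E0D6

`port` follows `type` (8 bytes), so it starts at byte offset 8 and occupies 8 bytes.
Bytes at offsets 8..15: 1B 94 A1 0D C6 61 E0 D6.
Big-endian: lowest address holds the most-significant byte.
The bytes are already most-significant first: 0x1B94A10DC661E0D6.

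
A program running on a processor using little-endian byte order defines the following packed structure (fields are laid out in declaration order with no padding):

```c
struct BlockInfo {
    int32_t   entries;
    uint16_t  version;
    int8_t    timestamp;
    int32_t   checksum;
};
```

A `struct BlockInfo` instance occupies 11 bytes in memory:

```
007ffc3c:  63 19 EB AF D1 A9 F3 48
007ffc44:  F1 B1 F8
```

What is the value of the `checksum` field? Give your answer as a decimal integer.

`checksum` follows `entries` (4 B), `version` (2 B), `timestamp` (1 B), so it starts at offset 4 + 2 + 1 = 7 and occupies 4 bytes.
Bytes at offsets 7..10: 48 F1 B1 F8.
Little-endian: lowest address holds the least-significant byte.
Reassemble most-significant byte first: F8 B1 F1 48 → 0xF8B1F148.
Top bit is set, so as a signed 32-bit value this is 0xF8B1F148 − 2^32 = -122556088.

-122556088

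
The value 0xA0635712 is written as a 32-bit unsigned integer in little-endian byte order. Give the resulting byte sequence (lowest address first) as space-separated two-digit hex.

Split into bytes (most-significant first): A0 63 57 12.
Little-endian stores the least-significant byte at the lowest address.
So at ascending addresses the bytes are 12 57 63 A0.

12 57 63 A0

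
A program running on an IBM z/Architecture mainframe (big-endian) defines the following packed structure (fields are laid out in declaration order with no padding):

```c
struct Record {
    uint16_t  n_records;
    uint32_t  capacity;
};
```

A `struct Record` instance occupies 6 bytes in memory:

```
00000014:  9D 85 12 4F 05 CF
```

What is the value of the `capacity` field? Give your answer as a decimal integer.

`capacity` follows `n_records` (2 bytes), so it starts at byte offset 2 and occupies 4 bytes.
Bytes at offsets 2..5: 12 4F 05 CF.
Big-endian stores the most-significant byte at the lowest address.
The bytes are already most-significant first: 0x124F05CF.
0x124F05CF = 307168719.

307168719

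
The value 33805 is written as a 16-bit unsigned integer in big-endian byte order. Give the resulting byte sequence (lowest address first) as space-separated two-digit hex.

84 0D

33805 in hexadecimal, padded to 16 bits, is 0x840D.
Split into bytes (most-significant first): 84 0D.
Big-endian: lowest address holds the most-significant byte.
So the memory order matches the most-significant-first order: 84 0D.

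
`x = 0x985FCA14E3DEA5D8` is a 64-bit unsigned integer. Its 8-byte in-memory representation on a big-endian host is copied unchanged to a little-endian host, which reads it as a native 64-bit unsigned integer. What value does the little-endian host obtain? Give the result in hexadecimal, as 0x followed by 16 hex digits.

Stored big-endian, the bytes at ascending addresses are 98 5F CA 14 E3 DE A5 D8.
Read back as little-endian, the first byte is least significant, giving 0xD8A5DEE314CA5F98.

0xD8A5DEE314CA5F98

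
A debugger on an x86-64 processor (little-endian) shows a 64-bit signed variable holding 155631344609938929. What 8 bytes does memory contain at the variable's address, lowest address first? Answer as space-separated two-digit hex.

F1 4D 64 23 E2 E9 28 02

155631344609938929 in hexadecimal, padded to 64 bits, is 0x0228E9E223644DF1.
Split into bytes (most-significant first): 02 28 E9 E2 23 64 4D F1.
Little-endian: lowest address holds the least-significant byte.
So at ascending addresses the bytes are F1 4D 64 23 E2 E9 28 02.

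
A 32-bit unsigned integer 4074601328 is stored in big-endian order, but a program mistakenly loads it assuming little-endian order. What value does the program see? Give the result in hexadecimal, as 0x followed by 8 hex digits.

0x707BDDF2

4074601328 in 32-bit hexadecimal is 0xF2DD7B70.
Stored big-endian, the bytes at ascending addresses are F2 DD 7B 70.
Read back as little-endian, the first byte is least significant, giving 0x707BDDF2.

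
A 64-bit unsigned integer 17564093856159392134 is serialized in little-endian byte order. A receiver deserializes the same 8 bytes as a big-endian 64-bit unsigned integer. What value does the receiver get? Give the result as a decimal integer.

9683021473982365939

17564093856159392134 in 64-bit hexadecimal is 0xF3C0324DBA006186.
Stored little-endian, the bytes at ascending addresses are 86 61 00 BA 4D 32 C0 F3.
Read back as big-endian, the last byte is least significant, giving 0x866100BA4D32C0F3.
0x866100BA4D32C0F3 = 9683021473982365939.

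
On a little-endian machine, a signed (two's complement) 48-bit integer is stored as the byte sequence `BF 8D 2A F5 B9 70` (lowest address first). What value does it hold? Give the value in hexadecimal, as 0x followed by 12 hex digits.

0x70B9F52A8DBF

Little-endian: lowest address holds the least-significant byte.
Reassemble most-significant byte first: 70 B9 F5 2A 8D BF → 0x70B9F52A8DBF.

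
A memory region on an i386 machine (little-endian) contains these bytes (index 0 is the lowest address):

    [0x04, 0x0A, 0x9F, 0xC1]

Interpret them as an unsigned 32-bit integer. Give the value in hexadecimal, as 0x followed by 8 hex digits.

In little-endian order the low byte comes first in memory.
Reassemble most-significant byte first: C1 9F 0A 04 → 0xC19F0A04.

0xC19F0A04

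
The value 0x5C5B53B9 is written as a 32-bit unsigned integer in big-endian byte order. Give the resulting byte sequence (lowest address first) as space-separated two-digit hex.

Split into bytes (most-significant first): 5C 5B 53 B9.
Big-endian: lowest address holds the most-significant byte.
So the memory order matches the most-significant-first order: 5C 5B 53 B9.

5C 5B 53 B9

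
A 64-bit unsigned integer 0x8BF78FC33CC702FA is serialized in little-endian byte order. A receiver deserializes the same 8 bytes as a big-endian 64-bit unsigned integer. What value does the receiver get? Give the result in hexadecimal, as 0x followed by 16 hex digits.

Stored little-endian, the bytes at ascending addresses are FA 02 C7 3C C3 8F F7 8B.
Read back as big-endian, the last byte is least significant, giving 0xFA02C73CC38FF78B.

0xFA02C73CC38FF78B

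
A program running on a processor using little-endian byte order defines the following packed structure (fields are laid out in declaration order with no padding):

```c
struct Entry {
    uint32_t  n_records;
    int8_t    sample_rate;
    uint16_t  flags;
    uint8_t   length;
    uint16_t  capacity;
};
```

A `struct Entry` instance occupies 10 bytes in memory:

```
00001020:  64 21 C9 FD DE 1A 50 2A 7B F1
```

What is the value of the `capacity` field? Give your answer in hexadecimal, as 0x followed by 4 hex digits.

`capacity` follows `n_records` (4 B), `sample_rate` (1 B), `flags` (2 B), `length` (1 B), so it starts at offset 4 + 1 + 2 + 1 = 8 and occupies 2 bytes.
Bytes at offsets 8..9: 7B F1.
In little-endian order the low byte comes first in memory.
Reassemble most-significant byte first: F1 7B → 0xF17B.

0xF17B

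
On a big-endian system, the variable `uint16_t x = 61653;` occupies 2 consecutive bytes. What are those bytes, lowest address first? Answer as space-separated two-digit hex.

F0 D5

61653 in hexadecimal, padded to 16 bits, is 0xF0D5.
Split into bytes (most-significant first): F0 D5.
In big-endian order the high byte comes first in memory.
So the memory order matches the most-significant-first order: F0 D5.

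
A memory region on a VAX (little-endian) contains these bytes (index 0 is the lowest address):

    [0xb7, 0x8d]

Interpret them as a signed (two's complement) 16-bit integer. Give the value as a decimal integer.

-29257

Little-endian stores the least-significant byte at the lowest address.
Reassemble most-significant byte first: 8D B7 → 0x8DB7.
Top bit is set, so as a signed 16-bit value this is 0x8DB7 − 2^16 = -29257.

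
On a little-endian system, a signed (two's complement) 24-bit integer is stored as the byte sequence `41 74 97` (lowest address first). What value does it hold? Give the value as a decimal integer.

-6851519

Little-endian: lowest address holds the least-significant byte.
Reassemble most-significant byte first: 97 74 41 → 0x977441.
Top bit is set, so as a signed 24-bit value this is 0x977441 − 2^24 = -6851519.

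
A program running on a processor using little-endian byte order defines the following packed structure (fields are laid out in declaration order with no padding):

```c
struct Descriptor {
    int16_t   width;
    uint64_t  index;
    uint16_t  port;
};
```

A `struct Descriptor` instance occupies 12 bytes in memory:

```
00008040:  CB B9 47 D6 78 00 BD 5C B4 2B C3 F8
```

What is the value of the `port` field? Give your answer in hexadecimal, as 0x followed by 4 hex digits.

0xF8C3

`port` follows `width` (2 B), `index` (8 B), so it starts at offset 2 + 8 = 10 and occupies 2 bytes.
Bytes at offsets 10..11: C3 F8.
In little-endian order the low byte comes first in memory.
Reassemble most-significant byte first: F8 C3 → 0xF8C3.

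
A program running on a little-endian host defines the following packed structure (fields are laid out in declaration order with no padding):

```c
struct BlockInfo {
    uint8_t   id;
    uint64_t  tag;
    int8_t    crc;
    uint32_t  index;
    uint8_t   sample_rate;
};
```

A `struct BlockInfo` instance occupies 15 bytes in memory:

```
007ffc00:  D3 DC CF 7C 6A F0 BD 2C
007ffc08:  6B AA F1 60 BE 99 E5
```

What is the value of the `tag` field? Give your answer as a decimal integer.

`tag` follows `id` (1 byte), so it starts at byte offset 1 and occupies 8 bytes.
Bytes at offsets 1..8: DC CF 7C 6A F0 BD 2C 6B.
Little-endian: lowest address holds the least-significant byte.
Reassemble most-significant byte first: 6B 2C BD F0 6A 7C CF DC → 0x6B2CBDF06A7CCFDC.
0x6B2CBDF06A7CCFDC = 7722756301309923292.

7722756301309923292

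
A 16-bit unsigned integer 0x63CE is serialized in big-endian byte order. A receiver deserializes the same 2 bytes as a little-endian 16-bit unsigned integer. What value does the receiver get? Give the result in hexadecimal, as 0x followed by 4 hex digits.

Stored big-endian, the bytes at ascending addresses are 63 CE.
Read back as little-endian, the first byte is least significant, giving 0xCE63.

0xCE63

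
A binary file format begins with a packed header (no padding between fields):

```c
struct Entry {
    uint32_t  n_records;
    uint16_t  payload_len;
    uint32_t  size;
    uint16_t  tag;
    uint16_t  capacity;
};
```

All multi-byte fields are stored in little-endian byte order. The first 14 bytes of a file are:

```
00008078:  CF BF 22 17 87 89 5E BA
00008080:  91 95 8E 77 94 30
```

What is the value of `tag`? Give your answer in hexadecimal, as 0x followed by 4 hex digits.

`tag` follows `n_records` (4 B), `payload_len` (2 B), `size` (4 B), so it starts at offset 4 + 2 + 4 = 10 and occupies 2 bytes.
Bytes at offsets 10..11: 8E 77.
Little-endian: lowest address holds the least-significant byte.
Reassemble most-significant byte first: 77 8E → 0x778E.

0x778E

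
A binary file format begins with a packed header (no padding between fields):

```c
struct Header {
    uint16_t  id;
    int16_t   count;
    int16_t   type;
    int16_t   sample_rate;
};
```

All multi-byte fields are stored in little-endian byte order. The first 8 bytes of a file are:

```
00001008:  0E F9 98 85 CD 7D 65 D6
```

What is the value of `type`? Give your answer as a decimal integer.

`type` follows `id` (2 B), `count` (2 B), so it starts at offset 2 + 2 = 4 and occupies 2 bytes.
Bytes at offsets 4..5: CD 7D.
Little-endian: lowest address holds the least-significant byte.
Reassemble most-significant byte first: 7D CD → 0x7DCD.
0x7DCD = 32205.

32205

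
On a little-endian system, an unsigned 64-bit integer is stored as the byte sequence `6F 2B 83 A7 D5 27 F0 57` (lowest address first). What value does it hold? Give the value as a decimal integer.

In little-endian order the low byte comes first in memory.
Reassemble most-significant byte first: 57 F0 27 D5 A7 83 2B 6F → 0x57F027D5A7832B6F.
0x57F027D5A7832B6F = 6336608474302196591.

6336608474302196591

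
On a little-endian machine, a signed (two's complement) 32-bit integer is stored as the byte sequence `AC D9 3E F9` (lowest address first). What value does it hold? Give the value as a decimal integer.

In little-endian order the low byte comes first in memory.
Reassemble most-significant byte first: F9 3E D9 AC → 0xF93ED9AC.
Top bit is set, so as a signed 32-bit value this is 0xF93ED9AC − 2^32 = -113321556.

-113321556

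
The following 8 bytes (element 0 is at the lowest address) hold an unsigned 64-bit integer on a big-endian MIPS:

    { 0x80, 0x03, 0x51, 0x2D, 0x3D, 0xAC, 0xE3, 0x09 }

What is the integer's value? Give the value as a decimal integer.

9224305716535026441

In big-endian order the high byte comes first in memory.
The bytes are already most-significant first: 0x8003512D3DACE309.
0x8003512D3DACE309 = 9224305716535026441.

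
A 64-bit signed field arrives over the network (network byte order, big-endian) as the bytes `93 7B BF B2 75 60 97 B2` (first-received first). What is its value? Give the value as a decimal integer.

In big-endian order the high byte comes first in memory.
The bytes are already most-significant first: 0x937BBFB2756097B2.
Top bit is set, so as a signed 64-bit value this is 0x937BBFB2756097B2 − 2^64 = -7819445554804385870.

-7819445554804385870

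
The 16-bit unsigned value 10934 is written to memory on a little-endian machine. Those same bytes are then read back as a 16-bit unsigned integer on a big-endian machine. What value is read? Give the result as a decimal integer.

10934 in 16-bit hexadecimal is 0x2AB6.
Stored little-endian, the bytes at ascending addresses are B6 2A.
Read back as big-endian, the last byte is least significant, giving 0xB62A.
0xB62A = 46634.

46634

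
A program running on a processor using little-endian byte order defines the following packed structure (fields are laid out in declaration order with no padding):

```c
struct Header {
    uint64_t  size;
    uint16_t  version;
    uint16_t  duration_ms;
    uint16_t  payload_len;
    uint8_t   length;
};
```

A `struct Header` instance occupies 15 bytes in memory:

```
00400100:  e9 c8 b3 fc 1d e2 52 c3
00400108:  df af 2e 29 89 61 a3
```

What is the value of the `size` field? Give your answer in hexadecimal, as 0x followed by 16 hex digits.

0xC352E21DFCB3C8E9

`size` is the first field, at byte offset 0, occupying 8 bytes.
Bytes at offsets 0..7: E9 C8 B3 FC 1D E2 52 C3.
Little-endian: lowest address holds the least-significant byte.
Reassemble most-significant byte first: C3 52 E2 1D FC B3 C8 E9 → 0xC352E21DFCB3C8E9.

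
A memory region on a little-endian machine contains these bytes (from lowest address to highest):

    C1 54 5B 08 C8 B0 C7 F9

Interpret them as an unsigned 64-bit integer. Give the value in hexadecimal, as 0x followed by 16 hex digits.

Little-endian: lowest address holds the least-significant byte.
Reassemble most-significant byte first: F9 C7 B0 C8 08 5B 54 C1 → 0xF9C7B0C8085B54C1.

0xF9C7B0C8085B54C1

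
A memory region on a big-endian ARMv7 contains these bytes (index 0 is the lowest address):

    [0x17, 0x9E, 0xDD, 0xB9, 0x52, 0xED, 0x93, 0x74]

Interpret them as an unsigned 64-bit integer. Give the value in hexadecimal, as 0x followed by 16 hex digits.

0x179EDDB952ED9374

Big-endian: lowest address holds the most-significant byte.
The bytes are already most-significant first: 0x179EDDB952ED9374.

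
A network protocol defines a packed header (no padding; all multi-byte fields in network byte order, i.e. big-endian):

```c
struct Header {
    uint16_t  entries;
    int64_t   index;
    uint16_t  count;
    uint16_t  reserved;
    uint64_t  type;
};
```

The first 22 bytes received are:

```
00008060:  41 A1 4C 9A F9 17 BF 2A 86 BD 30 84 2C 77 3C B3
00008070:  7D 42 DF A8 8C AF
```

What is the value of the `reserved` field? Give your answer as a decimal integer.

11383

`reserved` follows `entries` (2 B), `index` (8 B), `count` (2 B), so it starts at offset 2 + 8 + 2 = 12 and occupies 2 bytes.
Bytes at offsets 12..13: 2C 77.
In big-endian order the high byte comes first in memory.
The bytes are already most-significant first: 0x2C77.
0x2C77 = 11383.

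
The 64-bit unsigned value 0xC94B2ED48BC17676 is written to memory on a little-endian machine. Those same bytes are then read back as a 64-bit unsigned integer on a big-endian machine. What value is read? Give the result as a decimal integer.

8536222950031772617

Stored little-endian, the bytes at ascending addresses are 76 76 C1 8B D4 2E 4B C9.
Read back as big-endian, the last byte is least significant, giving 0x7676C18BD42E4BC9.
0x7676C18BD42E4BC9 = 8536222950031772617.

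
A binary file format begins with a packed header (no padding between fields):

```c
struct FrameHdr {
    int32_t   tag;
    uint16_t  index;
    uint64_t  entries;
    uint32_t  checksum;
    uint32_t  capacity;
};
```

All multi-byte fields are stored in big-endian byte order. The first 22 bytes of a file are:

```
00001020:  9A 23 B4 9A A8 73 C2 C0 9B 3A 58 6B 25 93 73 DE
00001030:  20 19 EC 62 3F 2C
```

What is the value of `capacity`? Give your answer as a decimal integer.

`capacity` follows `tag` (4 B), `index` (2 B), `entries` (8 B), `checksum` (4 B), so it starts at offset 4 + 2 + 8 + 4 = 18 and occupies 4 bytes.
Bytes at offsets 18..21: EC 62 3F 2C.
In big-endian order the high byte comes first in memory.
The bytes are already most-significant first: 0xEC623F2C.
0xEC623F2C = 3965861676.

3965861676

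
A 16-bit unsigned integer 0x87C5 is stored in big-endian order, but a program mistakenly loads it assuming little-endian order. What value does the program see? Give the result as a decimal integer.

50567

Stored big-endian, the bytes at ascending addresses are 87 C5.
Read back as little-endian, the first byte is least significant, giving 0xC587.
0xC587 = 50567.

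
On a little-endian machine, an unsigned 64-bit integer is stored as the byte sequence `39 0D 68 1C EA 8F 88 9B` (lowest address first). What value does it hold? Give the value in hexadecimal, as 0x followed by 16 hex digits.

0x9B888FEA1C680D39

Little-endian: lowest address holds the least-significant byte.
Reassemble most-significant byte first: 9B 88 8F EA 1C 68 0D 39 → 0x9B888FEA1C680D39.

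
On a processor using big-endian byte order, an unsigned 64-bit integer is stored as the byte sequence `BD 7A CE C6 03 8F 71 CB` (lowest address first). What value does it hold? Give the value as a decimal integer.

13653452570185658827

In big-endian order the high byte comes first in memory.
The bytes are already most-significant first: 0xBD7ACEC6038F71CB.
0xBD7ACEC6038F71CB = 13653452570185658827.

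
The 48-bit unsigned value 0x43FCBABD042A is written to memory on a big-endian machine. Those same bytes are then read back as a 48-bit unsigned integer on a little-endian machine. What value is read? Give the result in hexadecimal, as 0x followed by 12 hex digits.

0x2A04BDBAFC43

Stored big-endian, the bytes at ascending addresses are 43 FC BA BD 04 2A.
Read back as little-endian, the first byte is least significant, giving 0x2A04BDBAFC43.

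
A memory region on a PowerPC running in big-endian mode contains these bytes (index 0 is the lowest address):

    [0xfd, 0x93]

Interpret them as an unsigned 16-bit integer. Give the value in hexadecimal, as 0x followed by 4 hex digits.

0xFD93

Big-endian stores the most-significant byte at the lowest address.
The bytes are already most-significant first: 0xFD93.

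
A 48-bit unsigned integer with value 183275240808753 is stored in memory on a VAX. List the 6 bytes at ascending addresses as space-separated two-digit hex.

183275240808753 in hexadecimal, padded to 48 bits, is 0xA6B0179FE131.
Split into bytes (most-significant first): A6 B0 17 9F E1 31.
Little-endian stores the least-significant byte at the lowest address.
So at ascending addresses the bytes are 31 E1 9F 17 B0 A6.

31 E1 9F 17 B0 A6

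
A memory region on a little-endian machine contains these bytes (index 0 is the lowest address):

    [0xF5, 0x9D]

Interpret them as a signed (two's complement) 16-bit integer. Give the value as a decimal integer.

In little-endian order the low byte comes first in memory.
Reassemble most-significant byte first: 9D F5 → 0x9DF5.
Top bit is set, so as a signed 16-bit value this is 0x9DF5 − 2^16 = -25099.

-25099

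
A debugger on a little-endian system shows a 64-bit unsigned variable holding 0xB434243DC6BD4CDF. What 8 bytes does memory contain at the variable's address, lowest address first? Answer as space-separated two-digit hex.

DF 4C BD C6 3D 24 34 B4

Split into bytes (most-significant first): B4 34 24 3D C6 BD 4C DF.
In little-endian order the low byte comes first in memory.
So at ascending addresses the bytes are DF 4C BD C6 3D 24 34 B4.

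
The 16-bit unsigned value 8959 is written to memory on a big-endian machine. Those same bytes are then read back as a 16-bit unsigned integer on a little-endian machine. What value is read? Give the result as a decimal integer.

8959 in 16-bit hexadecimal is 0x22FF.
Stored big-endian, the bytes at ascending addresses are 22 FF.
Read back as little-endian, the first byte is least significant, giving 0xFF22.
0xFF22 = 65314.

65314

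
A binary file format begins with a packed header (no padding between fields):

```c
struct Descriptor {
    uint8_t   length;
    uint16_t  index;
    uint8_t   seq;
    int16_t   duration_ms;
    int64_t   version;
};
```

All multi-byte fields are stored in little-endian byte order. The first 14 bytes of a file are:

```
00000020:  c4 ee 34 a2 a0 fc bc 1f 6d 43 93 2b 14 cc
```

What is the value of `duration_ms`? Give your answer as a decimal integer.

-864

`duration_ms` follows `length` (1 B), `index` (2 B), `seq` (1 B), so it starts at offset 1 + 2 + 1 = 4 and occupies 2 bytes.
Bytes at offsets 4..5: A0 FC.
Little-endian stores the least-significant byte at the lowest address.
Reassemble most-significant byte first: FC A0 → 0xFCA0.
Top bit is set, so as a signed 16-bit value this is 0xFCA0 − 2^16 = -864.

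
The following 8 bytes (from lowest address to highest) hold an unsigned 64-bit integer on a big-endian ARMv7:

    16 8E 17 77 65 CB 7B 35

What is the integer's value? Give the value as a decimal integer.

Big-endian: lowest address holds the most-significant byte.
The bytes are already most-significant first: 0x168E177765CB7B35.
0x168E177765CB7B35 = 1625262317103708981.

1625262317103708981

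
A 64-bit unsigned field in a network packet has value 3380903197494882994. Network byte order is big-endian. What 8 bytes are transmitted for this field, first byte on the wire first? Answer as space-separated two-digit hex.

2E EB 61 8B 9A AA 32 B2

3380903197494882994 in hexadecimal, padded to 64 bits, is 0x2EEB618B9AAA32B2.
Split into bytes (most-significant first): 2E EB 61 8B 9A AA 32 B2.
In big-endian order the high byte comes first in memory.
So the memory order matches the most-significant-first order: 2E EB 61 8B 9A AA 32 B2.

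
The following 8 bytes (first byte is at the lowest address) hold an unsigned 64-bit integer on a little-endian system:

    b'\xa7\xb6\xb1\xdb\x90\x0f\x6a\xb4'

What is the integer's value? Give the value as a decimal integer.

Little-endian stores the least-significant byte at the lowest address.
Reassemble most-significant byte first: B4 6A 0F 90 DB B1 B6 A7 → 0xB46A0F90DBB1B6A7.
0xB46A0F90DBB1B6A7 = 13000220389193922215.

13000220389193922215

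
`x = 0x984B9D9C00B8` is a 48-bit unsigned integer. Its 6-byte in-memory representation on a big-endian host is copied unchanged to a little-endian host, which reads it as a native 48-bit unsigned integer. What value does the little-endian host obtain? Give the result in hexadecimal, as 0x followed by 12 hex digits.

0xB8009C9D4B98

Stored big-endian, the bytes at ascending addresses are 98 4B 9D 9C 00 B8.
Read back as little-endian, the first byte is least significant, giving 0xB8009C9D4B98.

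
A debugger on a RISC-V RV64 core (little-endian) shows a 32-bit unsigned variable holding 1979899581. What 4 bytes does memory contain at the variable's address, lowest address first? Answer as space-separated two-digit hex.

1979899581 in hexadecimal, padded to 32 bits, is 0x7602DEBD.
Split into bytes (most-significant first): 76 02 DE BD.
Little-endian stores the least-significant byte at the lowest address.
So at ascending addresses the bytes are BD DE 02 76.

BD DE 02 76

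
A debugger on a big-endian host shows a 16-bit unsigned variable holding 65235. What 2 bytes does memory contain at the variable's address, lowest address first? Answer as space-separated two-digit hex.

FE D3

65235 in hexadecimal, padded to 16 bits, is 0xFED3.
Split into bytes (most-significant first): FE D3.
Big-endian: lowest address holds the most-significant byte.
So the memory order matches the most-significant-first order: FE D3.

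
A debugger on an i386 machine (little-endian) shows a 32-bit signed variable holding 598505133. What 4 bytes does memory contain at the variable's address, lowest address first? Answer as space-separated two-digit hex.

598505133 in hexadecimal, padded to 32 bits, is 0x23AC76AD.
Split into bytes (most-significant first): 23 AC 76 AD.
Little-endian: lowest address holds the least-significant byte.
So at ascending addresses the bytes are AD 76 AC 23.

AD 76 AC 23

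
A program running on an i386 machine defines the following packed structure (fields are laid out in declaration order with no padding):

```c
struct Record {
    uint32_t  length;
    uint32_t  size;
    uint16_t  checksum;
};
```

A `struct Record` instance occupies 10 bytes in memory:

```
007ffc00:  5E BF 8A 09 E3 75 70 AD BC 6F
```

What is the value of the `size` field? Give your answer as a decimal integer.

2909828579

`size` follows `length` (4 bytes), so it starts at byte offset 4 and occupies 4 bytes.
Bytes at offsets 4..7: E3 75 70 AD.
Little-endian stores the least-significant byte at the lowest address.
Reassemble most-significant byte first: AD 70 75 E3 → 0xAD7075E3.
0xAD7075E3 = 2909828579.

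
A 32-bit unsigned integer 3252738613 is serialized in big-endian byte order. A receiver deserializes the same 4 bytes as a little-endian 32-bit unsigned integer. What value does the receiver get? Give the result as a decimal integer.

903536833

3252738613 in 32-bit hexadecimal is 0xC1E0DA35.
Stored big-endian, the bytes at ascending addresses are C1 E0 DA 35.
Read back as little-endian, the first byte is least significant, giving 0x35DAE0C1.
0x35DAE0C1 = 903536833.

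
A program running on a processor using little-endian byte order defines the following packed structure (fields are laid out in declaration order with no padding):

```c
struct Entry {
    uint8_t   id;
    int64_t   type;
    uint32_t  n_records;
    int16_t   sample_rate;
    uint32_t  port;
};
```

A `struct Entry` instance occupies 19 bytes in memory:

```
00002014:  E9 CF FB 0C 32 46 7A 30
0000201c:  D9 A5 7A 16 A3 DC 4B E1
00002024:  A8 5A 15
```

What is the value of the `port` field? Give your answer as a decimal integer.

`port` follows `id` (1 B), `type` (8 B), `n_records` (4 B), `sample_rate` (2 B), so it starts at offset 1 + 8 + 4 + 2 = 15 and occupies 4 bytes.
Bytes at offsets 15..18: E1 A8 5A 15.
Little-endian stores the least-significant byte at the lowest address.
Reassemble most-significant byte first: 15 5A A8 E1 → 0x155AA8E1.
0x155AA8E1 = 358263009.

358263009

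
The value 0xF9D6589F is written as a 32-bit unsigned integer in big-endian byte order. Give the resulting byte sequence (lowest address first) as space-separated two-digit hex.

F9 D6 58 9F

Split into bytes (most-significant first): F9 D6 58 9F.
Big-endian: lowest address holds the most-significant byte.
So the memory order matches the most-significant-first order: F9 D6 58 9F.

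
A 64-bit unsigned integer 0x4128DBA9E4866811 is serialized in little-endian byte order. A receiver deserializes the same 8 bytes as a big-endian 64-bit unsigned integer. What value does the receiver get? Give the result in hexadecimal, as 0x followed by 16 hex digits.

Stored little-endian, the bytes at ascending addresses are 11 68 86 E4 A9 DB 28 41.
Read back as big-endian, the last byte is least significant, giving 0x116886E4A9DB2841.

0x116886E4A9DB2841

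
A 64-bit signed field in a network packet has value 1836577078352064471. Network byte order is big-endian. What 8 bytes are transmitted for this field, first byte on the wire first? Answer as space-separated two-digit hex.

19 7C D5 1F 45 CC AF D7

1836577078352064471 in hexadecimal, padded to 64 bits, is 0x197CD51F45CCAFD7.
Split into bytes (most-significant first): 19 7C D5 1F 45 CC AF D7.
Big-endian: lowest address holds the most-significant byte.
So the memory order matches the most-significant-first order: 19 7C D5 1F 45 CC AF D7.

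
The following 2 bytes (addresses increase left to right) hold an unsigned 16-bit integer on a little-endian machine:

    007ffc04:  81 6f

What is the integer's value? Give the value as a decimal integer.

28545

Little-endian stores the least-significant byte at the lowest address.
Reassemble most-significant byte first: 6F 81 → 0x6F81.
0x6F81 = 28545.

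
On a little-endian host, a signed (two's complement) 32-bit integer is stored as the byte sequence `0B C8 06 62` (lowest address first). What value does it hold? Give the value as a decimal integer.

1644611595

Little-endian: lowest address holds the least-significant byte.
Reassemble most-significant byte first: 62 06 C8 0B → 0x6206C80B.
0x6206C80B = 1644611595.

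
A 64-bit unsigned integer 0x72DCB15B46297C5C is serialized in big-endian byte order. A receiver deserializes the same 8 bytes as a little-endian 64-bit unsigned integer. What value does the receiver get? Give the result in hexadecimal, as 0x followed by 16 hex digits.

Stored big-endian, the bytes at ascending addresses are 72 DC B1 5B 46 29 7C 5C.
Read back as little-endian, the first byte is least significant, giving 0x5C7C29465BB1DC72.

0x5C7C29465BB1DC72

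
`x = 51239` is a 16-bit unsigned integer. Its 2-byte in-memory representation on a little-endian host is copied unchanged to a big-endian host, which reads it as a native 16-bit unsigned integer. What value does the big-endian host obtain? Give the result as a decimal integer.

10184

51239 in 16-bit hexadecimal is 0xC827.
Stored little-endian, the bytes at ascending addresses are 27 C8.
Read back as big-endian, the last byte is least significant, giving 0x27C8.
0x27C8 = 10184.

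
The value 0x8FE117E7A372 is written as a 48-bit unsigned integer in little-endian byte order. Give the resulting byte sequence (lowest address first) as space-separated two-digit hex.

72 A3 E7 17 E1 8F

Split into bytes (most-significant first): 8F E1 17 E7 A3 72.
Little-endian: lowest address holds the least-significant byte.
So at ascending addresses the bytes are 72 A3 E7 17 E1 8F.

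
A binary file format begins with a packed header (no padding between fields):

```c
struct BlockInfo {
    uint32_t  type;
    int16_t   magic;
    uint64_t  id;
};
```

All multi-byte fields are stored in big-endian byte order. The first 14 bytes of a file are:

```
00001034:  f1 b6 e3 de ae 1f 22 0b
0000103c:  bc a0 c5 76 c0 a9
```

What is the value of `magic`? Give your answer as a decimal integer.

-20961

`magic` follows `type` (4 bytes), so it starts at byte offset 4 and occupies 2 bytes.
Bytes at offsets 4..5: AE 1F.
In big-endian order the high byte comes first in memory.
The bytes are already most-significant first: 0xAE1F.
Top bit is set, so as a signed 16-bit value this is 0xAE1F − 2^16 = -20961.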